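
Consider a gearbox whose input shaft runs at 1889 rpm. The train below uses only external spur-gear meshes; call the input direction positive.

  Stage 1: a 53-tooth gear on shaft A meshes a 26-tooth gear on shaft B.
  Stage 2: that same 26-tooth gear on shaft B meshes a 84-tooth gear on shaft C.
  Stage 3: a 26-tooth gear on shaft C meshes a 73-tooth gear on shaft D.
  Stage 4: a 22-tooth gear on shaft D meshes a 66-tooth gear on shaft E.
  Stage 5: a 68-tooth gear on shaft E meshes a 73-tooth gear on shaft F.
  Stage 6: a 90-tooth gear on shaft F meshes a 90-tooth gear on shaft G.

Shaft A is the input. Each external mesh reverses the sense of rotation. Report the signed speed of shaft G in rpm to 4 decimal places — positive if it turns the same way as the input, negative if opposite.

Stage 1 [53T→26T]: ω = 1889.0000×53/26 = 3850.6538 rpm, dir flips to −; running = −3850.6538
Stage 2 [26T→84T]: ω = 3850.6538×26/84 = 1191.8690 rpm, dir flips to +; running = +1191.8690
Stage 3 [26T→73T]: ω = 1191.8690×26/73 = 424.5013 rpm, dir flips to −; running = −424.5013
Stage 4 [22T→66T]: ω = 424.5013×22/66 = 141.5004 rpm, dir flips to +; running = +141.5004
Stage 5 [68T→73T]: ω = 141.5004×68/73 = 131.8086 rpm, dir flips to −; running = −131.8086
Stage 6 [90T→90T]: ω = 131.8086×90/90 = 131.8086 rpm, dir flips to +; running = +131.8086

+131.8086 rpm (same as input, |ω| = 131.8086 rpm)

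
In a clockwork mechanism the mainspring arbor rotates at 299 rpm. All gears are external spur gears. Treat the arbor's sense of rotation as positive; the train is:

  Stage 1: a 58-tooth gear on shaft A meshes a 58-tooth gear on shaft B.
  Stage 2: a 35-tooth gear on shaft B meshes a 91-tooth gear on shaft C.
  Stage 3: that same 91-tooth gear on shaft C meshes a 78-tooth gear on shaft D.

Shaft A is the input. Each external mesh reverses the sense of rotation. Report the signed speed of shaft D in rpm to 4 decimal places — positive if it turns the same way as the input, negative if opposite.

Stage 1 [58T→58T]: ω = 299.0000×58/58 = 299.0000 rpm, dir flips to −; running = −299.0000
Stage 2 [35T→91T]: ω = 299.0000×35/91 = 115.0000 rpm, dir flips to +; running = +115.0000
Stage 3 [91T→78T]: ω = 115.0000×91/78 = 134.1667 rpm, dir flips to −; running = −134.1667

-134.1667 rpm (opposite to input, |ω| = 134.1667 rpm)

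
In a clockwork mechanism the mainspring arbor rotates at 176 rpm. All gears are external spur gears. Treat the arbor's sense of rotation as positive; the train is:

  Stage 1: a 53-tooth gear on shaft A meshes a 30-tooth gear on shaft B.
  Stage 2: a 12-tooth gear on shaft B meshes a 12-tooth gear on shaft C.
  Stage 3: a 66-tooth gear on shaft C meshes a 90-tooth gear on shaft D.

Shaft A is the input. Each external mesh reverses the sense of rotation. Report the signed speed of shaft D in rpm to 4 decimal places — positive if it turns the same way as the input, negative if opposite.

Stage 1 [53T→30T]: ω = 176.0000×53/30 = 310.9333 rpm, dir flips to −; running = −310.9333
Stage 2 [12T→12T]: ω = 310.9333×12/12 = 310.9333 rpm, dir flips to +; running = +310.9333
Stage 3 [66T→90T]: ω = 310.9333×66/90 = 228.0178 rpm, dir flips to −; running = −228.0178

-228.0178 rpm (opposite to input, |ω| = 228.0178 rpm)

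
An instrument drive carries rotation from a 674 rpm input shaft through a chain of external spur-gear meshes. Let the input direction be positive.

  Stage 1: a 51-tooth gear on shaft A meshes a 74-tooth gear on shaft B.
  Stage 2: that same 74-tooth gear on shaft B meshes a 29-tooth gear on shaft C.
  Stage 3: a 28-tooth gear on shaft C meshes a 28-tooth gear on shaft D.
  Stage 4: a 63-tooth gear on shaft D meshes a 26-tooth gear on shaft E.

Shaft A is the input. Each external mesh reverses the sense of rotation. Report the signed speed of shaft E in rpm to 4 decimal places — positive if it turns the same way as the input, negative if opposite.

Stage 1 [51T→74T]: ω = 674.0000×51/74 = 464.5135 rpm, dir flips to −; running = −464.5135
Stage 2 [74T→29T]: ω = 464.5135×74/29 = 1185.3103 rpm, dir flips to +; running = +1185.3103
Stage 3 [28T→28T]: ω = 1185.3103×28/28 = 1185.3103 rpm, dir flips to −; running = −1185.3103
Stage 4 [63T→26T]: ω = 1185.3103×63/26 = 2872.0981 rpm, dir flips to +; running = +2872.0981

+2872.0981 rpm (same as input, |ω| = 2872.0981 rpm)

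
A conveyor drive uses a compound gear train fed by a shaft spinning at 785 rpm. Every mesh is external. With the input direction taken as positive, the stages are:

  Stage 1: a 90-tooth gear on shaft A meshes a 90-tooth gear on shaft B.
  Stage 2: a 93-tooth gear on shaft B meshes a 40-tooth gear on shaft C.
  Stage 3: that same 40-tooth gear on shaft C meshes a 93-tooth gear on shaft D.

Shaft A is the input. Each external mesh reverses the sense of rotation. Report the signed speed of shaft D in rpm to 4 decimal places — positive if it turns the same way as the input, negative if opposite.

-785.0000 rpm (opposite to input, |ω| = 785.0000 rpm)

Stage 1 [90T→90T]: ω = 785.0000×90/90 = 785.0000 rpm, dir flips to −; running = −785.0000
Stage 2 [93T→40T]: ω = 785.0000×93/40 = 1825.1250 rpm, dir flips to +; running = +1825.1250
Stage 3 [40T→93T]: ω = 1825.1250×40/93 = 785.0000 rpm, dir flips to −; running = −785.0000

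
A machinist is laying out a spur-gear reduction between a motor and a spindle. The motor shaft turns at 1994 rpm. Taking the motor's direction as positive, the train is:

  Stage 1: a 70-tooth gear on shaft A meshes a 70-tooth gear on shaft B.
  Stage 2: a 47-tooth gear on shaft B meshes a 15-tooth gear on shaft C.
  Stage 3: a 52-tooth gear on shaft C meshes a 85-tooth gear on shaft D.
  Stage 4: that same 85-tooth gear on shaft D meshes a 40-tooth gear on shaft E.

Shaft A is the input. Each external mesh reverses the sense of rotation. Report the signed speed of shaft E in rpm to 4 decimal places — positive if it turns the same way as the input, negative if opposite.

+8122.2267 rpm (same as input, |ω| = 8122.2267 rpm)

Stage 1 [70T→70T]: ω = 1994.0000×70/70 = 1994.0000 rpm, dir flips to −; running = −1994.0000
Stage 2 [47T→15T]: ω = 1994.0000×47/15 = 6247.8667 rpm, dir flips to +; running = +6247.8667
Stage 3 [52T→85T]: ω = 6247.8667×52/85 = 3822.2243 rpm, dir flips to −; running = −3822.2243
Stage 4 [85T→40T]: ω = 3822.2243×85/40 = 8122.2267 rpm, dir flips to +; running = +8122.2267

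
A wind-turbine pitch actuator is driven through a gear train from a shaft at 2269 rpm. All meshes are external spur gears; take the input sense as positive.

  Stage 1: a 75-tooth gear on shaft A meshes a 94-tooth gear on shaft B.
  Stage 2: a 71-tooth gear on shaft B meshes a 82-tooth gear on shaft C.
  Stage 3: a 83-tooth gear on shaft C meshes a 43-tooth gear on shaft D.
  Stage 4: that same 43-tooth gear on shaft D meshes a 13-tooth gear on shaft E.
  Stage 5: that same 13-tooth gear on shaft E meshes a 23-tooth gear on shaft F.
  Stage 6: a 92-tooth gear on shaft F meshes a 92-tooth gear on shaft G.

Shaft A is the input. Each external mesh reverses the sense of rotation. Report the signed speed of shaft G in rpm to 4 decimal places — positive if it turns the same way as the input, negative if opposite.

Stage 1 [75T→94T]: ω = 2269.0000×75/94 = 1810.3723 rpm, dir flips to −; running = −1810.3723
Stage 2 [71T→82T]: ω = 1810.3723×71/82 = 1567.5175 rpm, dir flips to +; running = +1567.5175
Stage 3 [83T→43T]: ω = 1567.5175×83/43 = 3025.6733 rpm, dir flips to −; running = −3025.6733
Stage 4 [43T→13T]: ω = 3025.6733×43/13 = 10007.9964 rpm, dir flips to +; running = +10007.9964
Stage 5 [13T→23T]: ω = 10007.9964×13/23 = 5656.6936 rpm, dir flips to −; running = −5656.6936
Stage 6 [92T→92T]: ω = 5656.6936×92/92 = 5656.6936 rpm, dir flips to +; running = +5656.6936

+5656.6936 rpm (same as input, |ω| = 5656.6936 rpm)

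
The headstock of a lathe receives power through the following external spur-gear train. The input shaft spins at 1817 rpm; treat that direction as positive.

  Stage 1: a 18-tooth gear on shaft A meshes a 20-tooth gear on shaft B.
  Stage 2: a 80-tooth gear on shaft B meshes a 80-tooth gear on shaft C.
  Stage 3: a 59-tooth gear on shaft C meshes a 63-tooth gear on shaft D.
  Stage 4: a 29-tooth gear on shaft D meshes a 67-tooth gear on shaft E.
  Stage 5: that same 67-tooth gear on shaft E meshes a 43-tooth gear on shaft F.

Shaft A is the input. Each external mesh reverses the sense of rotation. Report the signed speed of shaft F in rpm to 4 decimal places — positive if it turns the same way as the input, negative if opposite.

Stage 1 [18T→20T]: ω = 1817.0000×18/20 = 1635.3000 rpm, dir flips to −; running = −1635.3000
Stage 2 [80T→80T]: ω = 1635.3000×80/80 = 1635.3000 rpm, dir flips to +; running = +1635.3000
Stage 3 [59T→63T]: ω = 1635.3000×59/63 = 1531.4714 rpm, dir flips to −; running = −1531.4714
Stage 4 [29T→67T]: ω = 1531.4714×29/67 = 662.8757 rpm, dir flips to +; running = +662.8757
Stage 5 [67T→43T]: ω = 662.8757×67/43 = 1032.8528 rpm, dir flips to −; running = −1032.8528

-1032.8528 rpm (opposite to input, |ω| = 1032.8528 rpm)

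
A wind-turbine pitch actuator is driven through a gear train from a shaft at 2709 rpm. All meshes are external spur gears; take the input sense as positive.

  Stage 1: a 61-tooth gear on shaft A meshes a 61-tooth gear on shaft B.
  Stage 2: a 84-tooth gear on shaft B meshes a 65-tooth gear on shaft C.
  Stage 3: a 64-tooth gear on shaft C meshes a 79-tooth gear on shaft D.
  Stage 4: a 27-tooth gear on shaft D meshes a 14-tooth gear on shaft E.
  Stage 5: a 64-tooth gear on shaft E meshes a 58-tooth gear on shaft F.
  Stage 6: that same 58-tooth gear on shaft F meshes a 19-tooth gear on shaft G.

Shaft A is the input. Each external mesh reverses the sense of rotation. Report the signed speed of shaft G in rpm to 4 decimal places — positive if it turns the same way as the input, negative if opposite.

Stage 1 [61T→61T]: ω = 2709.0000×61/61 = 2709.0000 rpm, dir flips to −; running = −2709.0000
Stage 2 [84T→65T]: ω = 2709.0000×84/65 = 3500.8615 rpm, dir flips to +; running = +3500.8615
Stage 3 [64T→79T]: ω = 3500.8615×64/79 = 2836.1410 rpm, dir flips to −; running = −2836.1410
Stage 4 [27T→14T]: ω = 2836.1410×27/14 = 5469.7005 rpm, dir flips to +; running = +5469.7005
Stage 5 [64T→58T]: ω = 5469.7005×64/58 = 6035.5316 rpm, dir flips to −; running = −6035.5316
Stage 6 [58T→19T]: ω = 6035.5316×58/19 = 18424.2543 rpm, dir flips to +; running = +18424.2543

+18424.2543 rpm (same as input, |ω| = 18424.2543 rpm)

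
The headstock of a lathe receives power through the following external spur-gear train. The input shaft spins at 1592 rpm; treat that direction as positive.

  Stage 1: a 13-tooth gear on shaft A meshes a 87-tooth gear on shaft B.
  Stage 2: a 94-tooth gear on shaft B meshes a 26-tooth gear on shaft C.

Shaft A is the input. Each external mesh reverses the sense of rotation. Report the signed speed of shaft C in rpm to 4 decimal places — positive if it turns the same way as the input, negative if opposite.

Stage 1 [13T→87T]: ω = 1592.0000×13/87 = 237.8851 rpm, dir flips to −; running = −237.8851
Stage 2 [94T→26T]: ω = 237.8851×94/26 = 860.0460 rpm, dir flips to +; running = +860.0460

+860.0460 rpm (same as input, |ω| = 860.0460 rpm)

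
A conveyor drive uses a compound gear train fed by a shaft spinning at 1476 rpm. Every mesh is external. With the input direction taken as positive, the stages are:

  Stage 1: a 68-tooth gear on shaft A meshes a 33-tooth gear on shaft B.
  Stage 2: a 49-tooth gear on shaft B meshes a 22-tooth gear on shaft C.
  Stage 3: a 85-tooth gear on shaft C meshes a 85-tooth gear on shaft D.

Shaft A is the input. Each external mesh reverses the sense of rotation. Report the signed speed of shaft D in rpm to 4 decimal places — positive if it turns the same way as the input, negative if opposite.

Stage 1 [68T→33T]: ω = 1476.0000×68/33 = 3041.4545 rpm, dir flips to −; running = −3041.4545
Stage 2 [49T→22T]: ω = 3041.4545×49/22 = 6774.1488 rpm, dir flips to +; running = +6774.1488
Stage 3 [85T→85T]: ω = 6774.1488×85/85 = 6774.1488 rpm, dir flips to −; running = −6774.1488

-6774.1488 rpm (opposite to input, |ω| = 6774.1488 rpm)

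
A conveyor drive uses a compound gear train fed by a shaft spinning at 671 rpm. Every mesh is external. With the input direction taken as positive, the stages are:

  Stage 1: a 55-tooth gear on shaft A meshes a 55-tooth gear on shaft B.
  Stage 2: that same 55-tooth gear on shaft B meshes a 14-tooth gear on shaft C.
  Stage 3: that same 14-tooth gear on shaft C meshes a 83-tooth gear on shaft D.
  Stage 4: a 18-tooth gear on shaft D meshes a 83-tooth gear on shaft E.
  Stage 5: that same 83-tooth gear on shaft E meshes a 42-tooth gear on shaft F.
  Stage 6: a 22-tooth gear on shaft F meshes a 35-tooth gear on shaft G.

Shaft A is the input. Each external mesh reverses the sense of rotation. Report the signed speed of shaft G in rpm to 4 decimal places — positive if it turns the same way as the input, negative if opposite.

+119.7802 rpm (same as input, |ω| = 119.7802 rpm)

Stage 1 [55T→55T]: ω = 671.0000×55/55 = 671.0000 rpm, dir flips to −; running = −671.0000
Stage 2 [55T→14T]: ω = 671.0000×55/14 = 2636.0714 rpm, dir flips to +; running = +2636.0714
Stage 3 [14T→83T]: ω = 2636.0714×14/83 = 444.6386 rpm, dir flips to −; running = −444.6386
Stage 4 [18T→83T]: ω = 444.6386×18/83 = 96.4276 rpm, dir flips to +; running = +96.4276
Stage 5 [83T→42T]: ω = 96.4276×83/42 = 190.5594 rpm, dir flips to −; running = −190.5594
Stage 6 [22T→35T]: ω = 190.5594×22/35 = 119.7802 rpm, dir flips to +; running = +119.7802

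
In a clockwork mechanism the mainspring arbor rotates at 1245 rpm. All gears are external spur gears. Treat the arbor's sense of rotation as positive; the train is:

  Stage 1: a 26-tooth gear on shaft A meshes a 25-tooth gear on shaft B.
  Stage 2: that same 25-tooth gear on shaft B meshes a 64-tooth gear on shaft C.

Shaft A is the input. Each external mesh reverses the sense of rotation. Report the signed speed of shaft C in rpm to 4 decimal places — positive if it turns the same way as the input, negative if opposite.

Stage 1 [26T→25T]: ω = 1245.0000×26/25 = 1294.8000 rpm, dir flips to −; running = −1294.8000
Stage 2 [25T→64T]: ω = 1294.8000×25/64 = 505.7812 rpm, dir flips to +; running = +505.7812

+505.7812 rpm (same as input, |ω| = 505.7812 rpm)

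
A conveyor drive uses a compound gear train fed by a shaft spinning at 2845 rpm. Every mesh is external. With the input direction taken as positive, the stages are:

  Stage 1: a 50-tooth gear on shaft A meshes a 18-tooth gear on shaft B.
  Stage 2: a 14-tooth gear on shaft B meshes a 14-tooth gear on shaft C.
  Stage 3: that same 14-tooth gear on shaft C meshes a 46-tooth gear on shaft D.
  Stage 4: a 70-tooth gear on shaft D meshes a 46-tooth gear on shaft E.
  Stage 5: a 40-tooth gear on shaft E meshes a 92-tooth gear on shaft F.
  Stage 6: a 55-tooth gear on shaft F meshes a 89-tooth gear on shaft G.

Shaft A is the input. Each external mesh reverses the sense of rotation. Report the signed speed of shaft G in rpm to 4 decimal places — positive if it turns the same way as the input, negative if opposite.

Stage 1 [50T→18T]: ω = 2845.0000×50/18 = 7902.7778 rpm, dir flips to −; running = −7902.7778
Stage 2 [14T→14T]: ω = 7902.7778×14/14 = 7902.7778 rpm, dir flips to +; running = +7902.7778
Stage 3 [14T→46T]: ω = 7902.7778×14/46 = 2405.1932 rpm, dir flips to −; running = −2405.1932
Stage 4 [70T→46T]: ω = 2405.1932×70/46 = 3660.0767 rpm, dir flips to +; running = +3660.0767
Stage 5 [40T→92T]: ω = 3660.0767×40/92 = 1591.3377 rpm, dir flips to −; running = −1591.3377
Stage 6 [55T→89T]: ω = 1591.3377×55/89 = 983.4109 rpm, dir flips to +; running = +983.4109

+983.4109 rpm (same as input, |ω| = 983.4109 rpm)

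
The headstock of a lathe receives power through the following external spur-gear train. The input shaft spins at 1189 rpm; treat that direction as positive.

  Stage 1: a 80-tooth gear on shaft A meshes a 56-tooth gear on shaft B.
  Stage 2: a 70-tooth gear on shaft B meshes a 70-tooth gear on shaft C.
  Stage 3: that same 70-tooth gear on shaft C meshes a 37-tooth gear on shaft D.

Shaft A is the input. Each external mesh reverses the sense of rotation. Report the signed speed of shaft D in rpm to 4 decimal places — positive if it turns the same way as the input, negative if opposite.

-3213.5135 rpm (opposite to input, |ω| = 3213.5135 rpm)

Stage 1 [80T→56T]: ω = 1189.0000×80/56 = 1698.5714 rpm, dir flips to −; running = −1698.5714
Stage 2 [70T→70T]: ω = 1698.5714×70/70 = 1698.5714 rpm, dir flips to +; running = +1698.5714
Stage 3 [70T→37T]: ω = 1698.5714×70/37 = 3213.5135 rpm, dir flips to −; running = −3213.5135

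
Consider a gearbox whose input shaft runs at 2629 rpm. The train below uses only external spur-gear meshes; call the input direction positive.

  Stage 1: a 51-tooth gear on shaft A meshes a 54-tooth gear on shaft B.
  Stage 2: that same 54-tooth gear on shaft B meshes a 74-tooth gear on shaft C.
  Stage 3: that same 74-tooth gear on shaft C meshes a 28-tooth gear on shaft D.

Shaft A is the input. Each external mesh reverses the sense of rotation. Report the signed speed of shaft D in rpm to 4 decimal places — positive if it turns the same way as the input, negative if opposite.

-4788.5357 rpm (opposite to input, |ω| = 4788.5357 rpm)

Stage 1 [51T→54T]: ω = 2629.0000×51/54 = 2482.9444 rpm, dir flips to −; running = −2482.9444
Stage 2 [54T→74T]: ω = 2482.9444×54/74 = 1811.8784 rpm, dir flips to +; running = +1811.8784
Stage 3 [74T→28T]: ω = 1811.8784×74/28 = 4788.5357 rpm, dir flips to −; running = −4788.5357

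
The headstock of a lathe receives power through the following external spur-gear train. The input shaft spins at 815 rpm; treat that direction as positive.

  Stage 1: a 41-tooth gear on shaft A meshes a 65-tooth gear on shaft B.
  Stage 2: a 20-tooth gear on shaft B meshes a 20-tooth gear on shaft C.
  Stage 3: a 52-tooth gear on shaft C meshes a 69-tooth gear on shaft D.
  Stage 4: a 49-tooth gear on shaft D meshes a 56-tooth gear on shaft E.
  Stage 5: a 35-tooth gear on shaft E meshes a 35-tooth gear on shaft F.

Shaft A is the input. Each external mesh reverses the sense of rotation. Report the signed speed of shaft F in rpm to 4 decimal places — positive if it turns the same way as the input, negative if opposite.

-338.9928 rpm (opposite to input, |ω| = 338.9928 rpm)

Stage 1 [41T→65T]: ω = 815.0000×41/65 = 514.0769 rpm, dir flips to −; running = −514.0769
Stage 2 [20T→20T]: ω = 514.0769×20/20 = 514.0769 rpm, dir flips to +; running = +514.0769
Stage 3 [52T→69T]: ω = 514.0769×52/69 = 387.4203 rpm, dir flips to −; running = −387.4203
Stage 4 [49T→56T]: ω = 387.4203×49/56 = 338.9928 rpm, dir flips to +; running = +338.9928
Stage 5 [35T→35T]: ω = 338.9928×35/35 = 338.9928 rpm, dir flips to −; running = −338.9928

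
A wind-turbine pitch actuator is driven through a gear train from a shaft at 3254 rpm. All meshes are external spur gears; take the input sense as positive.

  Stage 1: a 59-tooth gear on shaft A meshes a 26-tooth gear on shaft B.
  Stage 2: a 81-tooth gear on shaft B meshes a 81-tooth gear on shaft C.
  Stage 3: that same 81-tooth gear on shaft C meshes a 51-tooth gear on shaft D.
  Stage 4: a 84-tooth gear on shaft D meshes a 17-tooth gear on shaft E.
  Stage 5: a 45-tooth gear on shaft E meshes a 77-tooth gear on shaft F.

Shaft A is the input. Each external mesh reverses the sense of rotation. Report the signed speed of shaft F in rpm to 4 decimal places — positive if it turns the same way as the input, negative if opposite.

-33865.9457 rpm (opposite to input, |ω| = 33865.9457 rpm)

Stage 1 [59T→26T]: ω = 3254.0000×59/26 = 7384.0769 rpm, dir flips to −; running = −7384.0769
Stage 2 [81T→81T]: ω = 7384.0769×81/81 = 7384.0769 rpm, dir flips to +; running = +7384.0769
Stage 3 [81T→51T]: ω = 7384.0769×81/51 = 11727.6516 rpm, dir flips to −; running = −11727.6516
Stage 4 [84T→17T]: ω = 11727.6516×84/17 = 57948.3961 rpm, dir flips to +; running = +57948.3961
Stage 5 [45T→77T]: ω = 57948.3961×45/77 = 33865.9457 rpm, dir flips to −; running = −33865.9457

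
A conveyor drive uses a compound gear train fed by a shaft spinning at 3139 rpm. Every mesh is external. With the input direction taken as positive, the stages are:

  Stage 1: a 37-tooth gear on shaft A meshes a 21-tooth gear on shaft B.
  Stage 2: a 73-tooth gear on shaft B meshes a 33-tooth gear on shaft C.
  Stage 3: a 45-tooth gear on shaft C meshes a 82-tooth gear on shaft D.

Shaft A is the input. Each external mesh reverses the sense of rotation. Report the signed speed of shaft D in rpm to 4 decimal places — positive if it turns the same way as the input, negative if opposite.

Stage 1 [37T→21T]: ω = 3139.0000×37/21 = 5530.6190 rpm, dir flips to −; running = −5530.6190
Stage 2 [73T→33T]: ω = 5530.6190×73/33 = 12234.3997 rpm, dir flips to +; running = +12234.3997
Stage 3 [45T→82T]: ω = 12234.3997×45/82 = 6713.9998 rpm, dir flips to −; running = −6713.9998

-6713.9998 rpm (opposite to input, |ω| = 6713.9998 rpm)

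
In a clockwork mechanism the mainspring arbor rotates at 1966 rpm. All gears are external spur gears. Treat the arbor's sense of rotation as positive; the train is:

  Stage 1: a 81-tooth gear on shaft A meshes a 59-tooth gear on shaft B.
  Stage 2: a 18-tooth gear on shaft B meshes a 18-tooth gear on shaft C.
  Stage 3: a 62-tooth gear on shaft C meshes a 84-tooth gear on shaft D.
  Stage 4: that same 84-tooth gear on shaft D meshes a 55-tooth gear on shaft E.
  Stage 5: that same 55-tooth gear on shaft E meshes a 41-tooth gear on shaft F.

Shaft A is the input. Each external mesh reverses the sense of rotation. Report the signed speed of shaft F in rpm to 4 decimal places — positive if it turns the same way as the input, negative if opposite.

-4081.5428 rpm (opposite to input, |ω| = 4081.5428 rpm)

Stage 1 [81T→59T]: ω = 1966.0000×81/59 = 2699.0847 rpm, dir flips to −; running = −2699.0847
Stage 2 [18T→18T]: ω = 2699.0847×18/18 = 2699.0847 rpm, dir flips to +; running = +2699.0847
Stage 3 [62T→84T]: ω = 2699.0847×62/84 = 1992.1816 rpm, dir flips to −; running = −1992.1816
Stage 4 [84T→55T]: ω = 1992.1816×84/55 = 3042.6046 rpm, dir flips to +; running = +3042.6046
Stage 5 [55T→41T]: ω = 3042.6046×55/41 = 4081.5428 rpm, dir flips to −; running = −4081.5428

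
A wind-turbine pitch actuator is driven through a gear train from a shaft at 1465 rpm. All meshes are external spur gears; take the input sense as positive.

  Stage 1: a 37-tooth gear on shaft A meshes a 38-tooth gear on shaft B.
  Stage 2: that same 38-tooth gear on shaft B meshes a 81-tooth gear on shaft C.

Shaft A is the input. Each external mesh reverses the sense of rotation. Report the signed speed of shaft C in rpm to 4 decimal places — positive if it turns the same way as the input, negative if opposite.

+669.1975 rpm (same as input, |ω| = 669.1975 rpm)

Stage 1 [37T→38T]: ω = 1465.0000×37/38 = 1426.4474 rpm, dir flips to −; running = −1426.4474
Stage 2 [38T→81T]: ω = 1426.4474×38/81 = 669.1975 rpm, dir flips to +; running = +669.1975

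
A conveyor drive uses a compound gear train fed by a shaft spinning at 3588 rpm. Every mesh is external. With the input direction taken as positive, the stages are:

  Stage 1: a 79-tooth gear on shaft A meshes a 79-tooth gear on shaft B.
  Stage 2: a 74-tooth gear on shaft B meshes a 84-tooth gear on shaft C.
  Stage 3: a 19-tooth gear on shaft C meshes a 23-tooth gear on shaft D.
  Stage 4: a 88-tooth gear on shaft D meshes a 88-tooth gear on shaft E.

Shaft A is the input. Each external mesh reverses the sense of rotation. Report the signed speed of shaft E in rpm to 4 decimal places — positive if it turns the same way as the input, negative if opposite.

+2611.1429 rpm (same as input, |ω| = 2611.1429 rpm)

Stage 1 [79T→79T]: ω = 3588.0000×79/79 = 3588.0000 rpm, dir flips to −; running = −3588.0000
Stage 2 [74T→84T]: ω = 3588.0000×74/84 = 3160.8571 rpm, dir flips to +; running = +3160.8571
Stage 3 [19T→23T]: ω = 3160.8571×19/23 = 2611.1429 rpm, dir flips to −; running = −2611.1429
Stage 4 [88T→88T]: ω = 2611.1429×88/88 = 2611.1429 rpm, dir flips to +; running = +2611.1429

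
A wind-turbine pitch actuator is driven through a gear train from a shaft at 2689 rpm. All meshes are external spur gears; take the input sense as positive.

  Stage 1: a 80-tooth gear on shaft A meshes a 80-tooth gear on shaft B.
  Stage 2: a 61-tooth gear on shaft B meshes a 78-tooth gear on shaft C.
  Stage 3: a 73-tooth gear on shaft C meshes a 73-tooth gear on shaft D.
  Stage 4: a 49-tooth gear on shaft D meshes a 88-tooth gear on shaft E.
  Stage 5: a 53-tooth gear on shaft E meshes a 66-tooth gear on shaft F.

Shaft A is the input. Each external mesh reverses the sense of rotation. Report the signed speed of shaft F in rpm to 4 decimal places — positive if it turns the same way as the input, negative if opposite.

Stage 1 [80T→80T]: ω = 2689.0000×80/80 = 2689.0000 rpm, dir flips to −; running = −2689.0000
Stage 2 [61T→78T]: ω = 2689.0000×61/78 = 2102.9359 rpm, dir flips to +; running = +2102.9359
Stage 3 [73T→73T]: ω = 2102.9359×73/73 = 2102.9359 rpm, dir flips to −; running = −2102.9359
Stage 4 [49T→88T]: ω = 2102.9359×49/88 = 1170.9529 rpm, dir flips to +; running = +1170.9529
Stage 5 [53T→66T]: ω = 1170.9529×53/66 = 940.3107 rpm, dir flips to −; running = −940.3107

-940.3107 rpm (opposite to input, |ω| = 940.3107 rpm)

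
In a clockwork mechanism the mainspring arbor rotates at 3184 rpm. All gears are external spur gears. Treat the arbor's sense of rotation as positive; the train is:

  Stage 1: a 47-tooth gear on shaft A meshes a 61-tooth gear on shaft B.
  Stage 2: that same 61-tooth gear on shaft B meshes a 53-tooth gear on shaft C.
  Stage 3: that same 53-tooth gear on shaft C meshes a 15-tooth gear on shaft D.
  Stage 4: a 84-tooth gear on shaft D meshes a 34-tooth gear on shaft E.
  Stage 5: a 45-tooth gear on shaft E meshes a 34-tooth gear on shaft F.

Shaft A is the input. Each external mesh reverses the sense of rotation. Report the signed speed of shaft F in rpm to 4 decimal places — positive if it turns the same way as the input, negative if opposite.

Stage 1 [47T→61T]: ω = 3184.0000×47/61 = 2453.2459 rpm, dir flips to −; running = −2453.2459
Stage 2 [61T→53T]: ω = 2453.2459×61/53 = 2823.5472 rpm, dir flips to +; running = +2823.5472
Stage 3 [53T→15T]: ω = 2823.5472×53/15 = 9976.5333 rpm, dir flips to −; running = −9976.5333
Stage 4 [84T→34T]: ω = 9976.5333×84/34 = 24647.9059 rpm, dir flips to +; running = +24647.9059
Stage 5 [45T→34T]: ω = 24647.9059×45/34 = 32622.2284 rpm, dir flips to −; running = −32622.2284

-32622.2284 rpm (opposite to input, |ω| = 32622.2284 rpm)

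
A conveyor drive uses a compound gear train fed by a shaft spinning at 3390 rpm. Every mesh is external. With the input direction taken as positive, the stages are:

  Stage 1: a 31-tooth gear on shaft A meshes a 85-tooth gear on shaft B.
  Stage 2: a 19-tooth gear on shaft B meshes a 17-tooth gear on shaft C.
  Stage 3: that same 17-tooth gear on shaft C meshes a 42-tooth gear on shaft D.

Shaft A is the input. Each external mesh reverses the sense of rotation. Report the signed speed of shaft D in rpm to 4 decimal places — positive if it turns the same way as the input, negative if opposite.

-559.3025 rpm (opposite to input, |ω| = 559.3025 rpm)

Stage 1 [31T→85T]: ω = 3390.0000×31/85 = 1236.3529 rpm, dir flips to −; running = −1236.3529
Stage 2 [19T→17T]: ω = 1236.3529×19/17 = 1381.8062 rpm, dir flips to +; running = +1381.8062
Stage 3 [17T→42T]: ω = 1381.8062×17/42 = 559.3025 rpm, dir flips to −; running = −559.3025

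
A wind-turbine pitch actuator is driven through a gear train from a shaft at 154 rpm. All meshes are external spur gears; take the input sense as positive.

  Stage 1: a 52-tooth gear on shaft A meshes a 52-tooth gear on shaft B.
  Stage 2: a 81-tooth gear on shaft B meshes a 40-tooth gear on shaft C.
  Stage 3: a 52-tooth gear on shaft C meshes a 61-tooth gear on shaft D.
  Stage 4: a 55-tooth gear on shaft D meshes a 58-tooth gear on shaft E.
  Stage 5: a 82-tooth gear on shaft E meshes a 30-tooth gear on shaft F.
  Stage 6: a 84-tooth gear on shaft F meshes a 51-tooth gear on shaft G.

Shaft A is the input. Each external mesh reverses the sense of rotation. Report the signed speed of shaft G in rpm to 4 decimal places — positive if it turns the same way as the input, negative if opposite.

Stage 1 [52T→52T]: ω = 154.0000×52/52 = 154.0000 rpm, dir flips to −; running = −154.0000
Stage 2 [81T→40T]: ω = 154.0000×81/40 = 311.8500 rpm, dir flips to +; running = +311.8500
Stage 3 [52T→61T]: ω = 311.8500×52/61 = 265.8393 rpm, dir flips to −; running = −265.8393
Stage 4 [55T→58T]: ω = 265.8393×55/58 = 252.0890 rpm, dir flips to +; running = +252.0890
Stage 5 [82T→30T]: ω = 252.0890×82/30 = 689.0434 rpm, dir flips to −; running = −689.0434
Stage 6 [84T→51T]: ω = 689.0434×84/51 = 1134.8949 rpm, dir flips to +; running = +1134.8949

+1134.8949 rpm (same as input, |ω| = 1134.8949 rpm)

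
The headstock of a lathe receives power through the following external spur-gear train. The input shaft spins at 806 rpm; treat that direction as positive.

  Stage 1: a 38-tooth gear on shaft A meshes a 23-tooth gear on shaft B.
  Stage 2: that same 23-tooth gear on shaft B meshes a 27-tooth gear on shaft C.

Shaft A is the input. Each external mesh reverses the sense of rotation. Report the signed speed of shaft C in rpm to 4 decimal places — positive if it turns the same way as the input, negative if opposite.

Stage 1 [38T→23T]: ω = 806.0000×38/23 = 1331.6522 rpm, dir flips to −; running = −1331.6522
Stage 2 [23T→27T]: ω = 1331.6522×23/27 = 1134.3704 rpm, dir flips to +; running = +1134.3704

+1134.3704 rpm (same as input, |ω| = 1134.3704 rpm)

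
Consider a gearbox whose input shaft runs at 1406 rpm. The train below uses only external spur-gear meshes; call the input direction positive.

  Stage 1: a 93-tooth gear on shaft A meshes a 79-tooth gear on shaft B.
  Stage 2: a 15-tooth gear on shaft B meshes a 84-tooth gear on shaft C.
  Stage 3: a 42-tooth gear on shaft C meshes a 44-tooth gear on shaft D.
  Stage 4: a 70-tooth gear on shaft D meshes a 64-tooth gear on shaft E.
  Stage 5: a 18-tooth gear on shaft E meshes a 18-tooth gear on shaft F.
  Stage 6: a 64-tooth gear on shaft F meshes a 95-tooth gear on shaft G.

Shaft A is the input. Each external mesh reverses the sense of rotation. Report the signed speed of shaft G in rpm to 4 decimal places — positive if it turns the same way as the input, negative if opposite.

Stage 1 [93T→79T]: ω = 1406.0000×93/79 = 1655.1646 rpm, dir flips to −; running = −1655.1646
Stage 2 [15T→84T]: ω = 1655.1646×15/84 = 295.5651 rpm, dir flips to +; running = +295.5651
Stage 3 [42T→44T]: ω = 295.5651×42/44 = 282.1303 rpm, dir flips to −; running = −282.1303
Stage 4 [70T→64T]: ω = 282.1303×70/64 = 308.5800 rpm, dir flips to +; running = +308.5800
Stage 5 [18T→18T]: ω = 308.5800×18/18 = 308.5800 rpm, dir flips to −; running = −308.5800
Stage 6 [64T→95T]: ω = 308.5800×64/95 = 207.8855 rpm, dir flips to +; running = +207.8855

+207.8855 rpm (same as input, |ω| = 207.8855 rpm)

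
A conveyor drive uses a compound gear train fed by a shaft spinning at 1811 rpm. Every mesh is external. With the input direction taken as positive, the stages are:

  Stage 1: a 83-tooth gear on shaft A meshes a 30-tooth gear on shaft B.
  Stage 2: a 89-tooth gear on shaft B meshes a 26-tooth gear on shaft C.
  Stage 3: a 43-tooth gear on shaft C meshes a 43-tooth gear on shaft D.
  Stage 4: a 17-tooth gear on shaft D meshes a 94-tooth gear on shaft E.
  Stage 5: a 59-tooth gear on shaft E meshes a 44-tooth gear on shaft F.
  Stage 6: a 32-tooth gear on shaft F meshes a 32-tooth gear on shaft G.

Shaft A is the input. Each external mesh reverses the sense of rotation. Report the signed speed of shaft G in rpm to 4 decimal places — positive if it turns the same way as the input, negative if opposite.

Stage 1 [83T→30T]: ω = 1811.0000×83/30 = 5010.4333 rpm, dir flips to −; running = −5010.4333
Stage 2 [89T→26T]: ω = 5010.4333×89/26 = 17151.0987 rpm, dir flips to +; running = +17151.0987
Stage 3 [43T→43T]: ω = 17151.0987×43/43 = 17151.0987 rpm, dir flips to −; running = −17151.0987
Stage 4 [17T→94T]: ω = 17151.0987×17/94 = 3101.7944 rpm, dir flips to +; running = +3101.7944
Stage 5 [59T→44T]: ω = 3101.7944×59/44 = 4159.2244 rpm, dir flips to −; running = −4159.2244
Stage 6 [32T→32T]: ω = 4159.2244×32/32 = 4159.2244 rpm, dir flips to +; running = +4159.2244

+4159.2244 rpm (same as input, |ω| = 4159.2244 rpm)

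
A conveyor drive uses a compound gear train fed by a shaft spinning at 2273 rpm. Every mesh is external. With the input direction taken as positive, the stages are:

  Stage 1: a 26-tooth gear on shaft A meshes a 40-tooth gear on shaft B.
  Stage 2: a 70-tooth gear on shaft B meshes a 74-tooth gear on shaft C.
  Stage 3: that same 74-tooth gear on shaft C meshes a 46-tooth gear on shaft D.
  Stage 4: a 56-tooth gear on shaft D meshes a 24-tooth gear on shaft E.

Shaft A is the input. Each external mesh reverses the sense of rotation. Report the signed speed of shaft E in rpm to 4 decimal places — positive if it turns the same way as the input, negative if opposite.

+5246.0181 rpm (same as input, |ω| = 5246.0181 rpm)

Stage 1 [26T→40T]: ω = 2273.0000×26/40 = 1477.4500 rpm, dir flips to −; running = −1477.4500
Stage 2 [70T→74T]: ω = 1477.4500×70/74 = 1397.5878 rpm, dir flips to +; running = +1397.5878
Stage 3 [74T→46T]: ω = 1397.5878×74/46 = 2248.2935 rpm, dir flips to −; running = −2248.2935
Stage 4 [56T→24T]: ω = 2248.2935×56/24 = 5246.0181 rpm, dir flips to +; running = +5246.0181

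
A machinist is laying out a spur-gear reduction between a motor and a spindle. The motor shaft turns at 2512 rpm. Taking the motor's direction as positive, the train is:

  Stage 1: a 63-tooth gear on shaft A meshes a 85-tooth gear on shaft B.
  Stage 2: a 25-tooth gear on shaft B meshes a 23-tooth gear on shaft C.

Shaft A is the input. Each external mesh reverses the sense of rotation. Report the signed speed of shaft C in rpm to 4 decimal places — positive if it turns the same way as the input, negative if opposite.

Stage 1 [63T→85T]: ω = 2512.0000×63/85 = 1861.8353 rpm, dir flips to −; running = −1861.8353
Stage 2 [25T→23T]: ω = 1861.8353×25/23 = 2023.7340 rpm, dir flips to +; running = +2023.7340

+2023.7340 rpm (same as input, |ω| = 2023.7340 rpm)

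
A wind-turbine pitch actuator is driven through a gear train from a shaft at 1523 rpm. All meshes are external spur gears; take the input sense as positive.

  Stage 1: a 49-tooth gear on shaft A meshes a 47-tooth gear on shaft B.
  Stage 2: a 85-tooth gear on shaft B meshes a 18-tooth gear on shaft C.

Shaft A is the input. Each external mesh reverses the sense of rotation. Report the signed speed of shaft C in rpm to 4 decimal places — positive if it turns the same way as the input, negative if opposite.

Stage 1 [49T→47T]: ω = 1523.0000×49/47 = 1587.8085 rpm, dir flips to −; running = −1587.8085
Stage 2 [85T→18T]: ω = 1587.8085×85/18 = 7497.9846 rpm, dir flips to +; running = +7497.9846

+7497.9846 rpm (same as input, |ω| = 7497.9846 rpm)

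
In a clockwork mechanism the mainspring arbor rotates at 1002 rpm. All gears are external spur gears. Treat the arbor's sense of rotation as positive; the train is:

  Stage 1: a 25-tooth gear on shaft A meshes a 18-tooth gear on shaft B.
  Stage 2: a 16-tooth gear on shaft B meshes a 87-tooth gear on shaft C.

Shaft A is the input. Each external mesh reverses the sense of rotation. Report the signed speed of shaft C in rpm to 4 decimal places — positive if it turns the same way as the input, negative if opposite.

Stage 1 [25T→18T]: ω = 1002.0000×25/18 = 1391.6667 rpm, dir flips to −; running = −1391.6667
Stage 2 [16T→87T]: ω = 1391.6667×16/87 = 255.9387 rpm, dir flips to +; running = +255.9387

+255.9387 rpm (same as input, |ω| = 255.9387 rpm)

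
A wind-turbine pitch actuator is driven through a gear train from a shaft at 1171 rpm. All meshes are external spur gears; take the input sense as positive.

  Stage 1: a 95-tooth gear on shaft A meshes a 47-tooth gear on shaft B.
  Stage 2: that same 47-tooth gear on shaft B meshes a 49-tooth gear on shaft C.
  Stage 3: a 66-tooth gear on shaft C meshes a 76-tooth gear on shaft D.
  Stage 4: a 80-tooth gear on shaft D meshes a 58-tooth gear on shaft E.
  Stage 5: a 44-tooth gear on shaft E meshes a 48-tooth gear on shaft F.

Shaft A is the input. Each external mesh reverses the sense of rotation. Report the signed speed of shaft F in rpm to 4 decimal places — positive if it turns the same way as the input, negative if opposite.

-2492.8044 rpm (opposite to input, |ω| = 2492.8044 rpm)

Stage 1 [95T→47T]: ω = 1171.0000×95/47 = 2366.9149 rpm, dir flips to −; running = −2366.9149
Stage 2 [47T→49T]: ω = 2366.9149×47/49 = 2270.3061 rpm, dir flips to +; running = +2270.3061
Stage 3 [66T→76T]: ω = 2270.3061×66/76 = 1971.5816 rpm, dir flips to −; running = −1971.5816
Stage 4 [80T→58T]: ω = 1971.5816×80/58 = 2719.4229 rpm, dir flips to +; running = +2719.4229
Stage 5 [44T→48T]: ω = 2719.4229×44/48 = 2492.8044 rpm, dir flips to −; running = −2492.8044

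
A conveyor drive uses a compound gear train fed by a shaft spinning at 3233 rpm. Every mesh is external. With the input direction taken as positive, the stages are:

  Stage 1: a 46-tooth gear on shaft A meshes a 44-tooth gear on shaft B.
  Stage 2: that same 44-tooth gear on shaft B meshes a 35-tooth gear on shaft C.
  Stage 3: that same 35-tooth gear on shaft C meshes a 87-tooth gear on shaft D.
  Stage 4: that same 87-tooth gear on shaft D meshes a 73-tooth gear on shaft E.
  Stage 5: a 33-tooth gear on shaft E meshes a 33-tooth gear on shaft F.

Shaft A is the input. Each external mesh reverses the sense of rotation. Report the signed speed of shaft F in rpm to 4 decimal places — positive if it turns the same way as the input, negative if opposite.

Stage 1 [46T→44T]: ω = 3233.0000×46/44 = 3379.9545 rpm, dir flips to −; running = −3379.9545
Stage 2 [44T→35T]: ω = 3379.9545×44/35 = 4249.0857 rpm, dir flips to +; running = +4249.0857
Stage 3 [35T→87T]: ω = 4249.0857×35/87 = 1709.4023 rpm, dir flips to −; running = −1709.4023
Stage 4 [87T→73T]: ω = 1709.4023×87/73 = 2037.2329 rpm, dir flips to +; running = +2037.2329
Stage 5 [33T→33T]: ω = 2037.2329×33/33 = 2037.2329 rpm, dir flips to −; running = −2037.2329

-2037.2329 rpm (opposite to input, |ω| = 2037.2329 rpm)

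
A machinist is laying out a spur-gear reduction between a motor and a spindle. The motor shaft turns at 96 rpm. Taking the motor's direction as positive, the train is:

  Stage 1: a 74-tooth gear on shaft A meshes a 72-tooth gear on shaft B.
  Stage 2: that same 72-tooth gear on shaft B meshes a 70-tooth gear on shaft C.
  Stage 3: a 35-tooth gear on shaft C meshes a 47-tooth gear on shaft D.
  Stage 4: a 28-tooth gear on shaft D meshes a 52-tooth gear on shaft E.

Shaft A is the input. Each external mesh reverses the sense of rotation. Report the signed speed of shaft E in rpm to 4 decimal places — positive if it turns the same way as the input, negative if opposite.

+40.6939 rpm (same as input, |ω| = 40.6939 rpm)

Stage 1 [74T→72T]: ω = 96.0000×74/72 = 98.6667 rpm, dir flips to −; running = −98.6667
Stage 2 [72T→70T]: ω = 98.6667×72/70 = 101.4857 rpm, dir flips to +; running = +101.4857
Stage 3 [35T→47T]: ω = 101.4857×35/47 = 75.5745 rpm, dir flips to −; running = −75.5745
Stage 4 [28T→52T]: ω = 75.5745×28/52 = 40.6939 rpm, dir flips to +; running = +40.6939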